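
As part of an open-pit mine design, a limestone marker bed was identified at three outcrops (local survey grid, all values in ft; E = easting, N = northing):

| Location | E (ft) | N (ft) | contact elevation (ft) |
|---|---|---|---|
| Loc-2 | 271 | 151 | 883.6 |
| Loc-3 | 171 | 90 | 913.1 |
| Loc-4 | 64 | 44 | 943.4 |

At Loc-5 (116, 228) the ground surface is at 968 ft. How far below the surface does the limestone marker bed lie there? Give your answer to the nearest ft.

50 ft

Two edge vectors: Loc-2→Loc-3 = (-100, -61, 29.5), Loc-2→Loc-4 = (-207, -107, 59.8).
Normal n = (Loc-2→Loc-3) × (Loc-2→Loc-4) = (-491.3, -126.5, -1927).
So ∂z/∂E = −n_x/n_z = −0.25496 and ∂z/∂N = −n_y/n_z = −0.06565.
Intercept c from Loc-2: 883.6 + 69.09 + 9.91 = 962.61.
At (116, 228): z_contact = −29.6 − 15.0 + 962.61 = 918.1 ft.
Depth below ground = 968 − 918.1 = 50 ft.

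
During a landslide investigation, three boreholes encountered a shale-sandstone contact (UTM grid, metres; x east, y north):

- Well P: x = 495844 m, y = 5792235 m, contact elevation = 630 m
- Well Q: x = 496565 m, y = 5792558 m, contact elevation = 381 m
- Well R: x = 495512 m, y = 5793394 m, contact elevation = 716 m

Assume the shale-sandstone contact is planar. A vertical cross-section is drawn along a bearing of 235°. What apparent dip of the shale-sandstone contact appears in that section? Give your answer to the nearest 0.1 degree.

16.0°

Let the plane be z = a·x + b·y + c.
Well Q−Well P: 721a + 323b = −249;  Well R−Well P: −332a + 1159b = 86.
Solving gives a = −0.33554, b = −0.02191.
Unit vector along 235° is (sin 235°, cos 235°) = (-0.8192, -0.5736).
Slope in that direction = a·(-0.8192) + b·(-0.5736) = 0.28742.
Apparent dip = arctan|0.28742| = 16.0° (true dip is 18.6°, so apparent ≤ true as expected).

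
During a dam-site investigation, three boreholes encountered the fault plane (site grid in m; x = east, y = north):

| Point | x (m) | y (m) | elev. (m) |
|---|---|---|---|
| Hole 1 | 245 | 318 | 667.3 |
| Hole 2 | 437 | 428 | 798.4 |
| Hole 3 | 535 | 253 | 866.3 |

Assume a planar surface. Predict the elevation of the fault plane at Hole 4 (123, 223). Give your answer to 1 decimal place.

584.1 m

Let the plane be z = a·x + b·y + c.
Hole 2−Hole 1: 192a + 110b = 131.1;  Hole 3−Hole 1: 290a − 65b = 199.
Solving gives a = 0.68525, b = −0.00426.
Then c = 667.3 − a·245 − b·318 = 500.77.
At (123, 223): z = 84.3 − 0.9 + 500.77 = 584.1 m.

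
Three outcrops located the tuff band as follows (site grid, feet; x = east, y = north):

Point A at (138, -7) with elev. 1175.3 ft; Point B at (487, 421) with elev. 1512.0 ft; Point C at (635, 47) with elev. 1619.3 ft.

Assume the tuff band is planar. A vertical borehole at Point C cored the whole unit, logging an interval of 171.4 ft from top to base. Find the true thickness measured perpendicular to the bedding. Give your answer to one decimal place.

128.1 ft

Two edge vectors: Point A→Point B = (349, 428, 336.7), Point A→Point C = (497, 54, 444).
Normal n = (Point A→Point B) × (Point A→Point C) = (171850.2, 12383.9, -193870).
So ∂z/∂x = −n_x/n_z = 0.88642 and ∂z/∂y = −n_y/n_z = 0.06388.
|∇z| = √(a²+b²) = 0.88872, so dip δ = arctan(0.88872) = 41.63°.
True thickness = vertical thickness × cos δ = 171.4 × cos 41.63° = 128.1 ft.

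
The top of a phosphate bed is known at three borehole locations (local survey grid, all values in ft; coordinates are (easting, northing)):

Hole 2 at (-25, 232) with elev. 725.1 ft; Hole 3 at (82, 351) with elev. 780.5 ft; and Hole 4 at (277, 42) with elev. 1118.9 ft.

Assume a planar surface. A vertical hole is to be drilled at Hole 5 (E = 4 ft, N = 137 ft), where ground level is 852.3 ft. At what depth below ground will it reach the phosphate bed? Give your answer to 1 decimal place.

54.7 ft

Two edge vectors: Hole 2→Hole 3 = (107, 119, 55.4), Hole 2→Hole 4 = (302, -190, 393.8).
Normal n = (Hole 2→Hole 3) × (Hole 2→Hole 4) = (57388.2, -25405.8, -56268).
So ∂z/∂E = −n_x/n_z = 1.01991 and ∂z/∂N = −n_y/n_z = −0.45151.
Intercept c from Hole 2: 725.1 + 25.50 + 104.75 = 855.35.
At (4, 137): z_contact = 4.08 − 61.86 + 855.35 = 797.57 ft.
Depth below ground = 852.3 − 797.57 = 54.7 ft.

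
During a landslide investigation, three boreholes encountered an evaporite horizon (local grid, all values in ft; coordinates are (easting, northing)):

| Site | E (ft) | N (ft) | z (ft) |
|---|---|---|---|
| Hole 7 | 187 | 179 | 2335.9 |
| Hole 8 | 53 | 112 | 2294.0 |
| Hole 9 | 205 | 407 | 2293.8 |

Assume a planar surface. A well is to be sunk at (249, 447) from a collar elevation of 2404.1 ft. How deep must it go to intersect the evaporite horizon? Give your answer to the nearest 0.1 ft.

Let the plane be z = a·E + b·N + c.
Hole 8−Hole 7: −134a − 67b = −41.9;  Hole 9−Hole 7: 18a + 228b = −42.1.
Solving gives a = 0.42166, b = −0.21794.
Then c = 2335.9 − a·187 − b·179 = 2296.06.
At (249, 447): z_contact = 104.99 − 97.42 + 2296.06 = 2303.64 ft.
Depth below ground = 2404.1 − 2303.64 = 100.5 ft.

100.5 ft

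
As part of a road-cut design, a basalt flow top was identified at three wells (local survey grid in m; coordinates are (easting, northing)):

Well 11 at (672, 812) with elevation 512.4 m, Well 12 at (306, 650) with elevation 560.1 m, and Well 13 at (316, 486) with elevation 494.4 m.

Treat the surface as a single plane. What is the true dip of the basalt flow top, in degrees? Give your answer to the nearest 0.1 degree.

25.9°

Two edge vectors: Well 11→Well 12 = (-366, -162, 47.7), Well 11→Well 13 = (-356, -326, -18).
Normal n = (Well 11→Well 12) × (Well 11→Well 13) = (18466.2, -23569.2, 61644).
So ∂z/∂E = −n_x/n_z = −0.29956 and ∂z/∂N = −n_y/n_z = 0.38234.
Gradient magnitude |∇z| = √(a² + b²) = √(0.08974 + 0.14619) = 0.48572.
True dip = arctan(0.48572) = 25.9°, dipping toward SE (azimuth ≈ 142°).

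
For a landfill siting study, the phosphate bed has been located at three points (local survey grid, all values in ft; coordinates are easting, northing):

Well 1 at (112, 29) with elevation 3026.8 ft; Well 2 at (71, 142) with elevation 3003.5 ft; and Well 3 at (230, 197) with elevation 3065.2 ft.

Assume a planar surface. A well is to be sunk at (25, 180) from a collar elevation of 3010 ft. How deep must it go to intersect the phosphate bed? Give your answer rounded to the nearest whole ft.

27 ft

Two edge vectors: Well 1→Well 2 = (-41, 113, -23.3), Well 1→Well 3 = (118, 168, 38.4).
Normal n = (Well 1→Well 2) × (Well 1→Well 3) = (8253.6, -1175, -20222).
So ∂z/∂easting = −n_x/n_z = 0.40815 and ∂z/∂northing = −n_y/n_z = −0.05811.
Intercept c from Well 1: 3026.8 − 45.71 + 1.69 = 2982.77.
At (25, 180): z_contact = 10.2 − 10.5 + 2982.77 = 2982.5 ft.
Depth below ground = 3010 − 2982.5 = 27 ft.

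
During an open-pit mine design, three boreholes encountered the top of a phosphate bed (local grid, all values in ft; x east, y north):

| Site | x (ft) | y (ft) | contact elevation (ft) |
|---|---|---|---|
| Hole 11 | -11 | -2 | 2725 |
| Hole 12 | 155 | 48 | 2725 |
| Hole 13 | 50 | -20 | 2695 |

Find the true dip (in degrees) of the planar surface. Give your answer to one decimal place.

Two edge vectors: Hole 11→Hole 12 = (166, 50, 0), Hole 11→Hole 13 = (61, -18, -30).
Normal n = (Hole 11→Hole 12) × (Hole 11→Hole 13) = (-1500, 4980, -6038).
So ∂z/∂x = −n_x/n_z = −0.24843 and ∂z/∂y = −n_y/n_z = 0.82478.
Gradient magnitude |∇z| = √(a² + b²) = √(0.06172 + 0.68026) = 0.86138.
True dip = arctan(0.86138) = 40.7°, dipping toward SSE (azimuth ≈ 163°).

40.7°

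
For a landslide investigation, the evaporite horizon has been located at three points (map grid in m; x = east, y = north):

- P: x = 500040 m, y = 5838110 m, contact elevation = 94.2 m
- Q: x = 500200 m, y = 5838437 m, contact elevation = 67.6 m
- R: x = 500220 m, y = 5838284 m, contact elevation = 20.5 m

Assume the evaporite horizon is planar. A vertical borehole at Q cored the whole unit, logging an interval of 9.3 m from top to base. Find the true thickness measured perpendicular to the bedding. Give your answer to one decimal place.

7.7 m

Let the plane be z = a·x + b·y + c.
Q−P: 160a + 327b = −26.6;  R−P: 180a + 174b = −73.7.
Solving gives a = −0.62771, b = 0.22579.
|∇z| = √(a²+b²) = 0.66708, so dip δ = arctan(0.66708) = 33.71°.
True thickness = vertical thickness × cos δ = 9.3 × cos 33.71° = 7.7 m.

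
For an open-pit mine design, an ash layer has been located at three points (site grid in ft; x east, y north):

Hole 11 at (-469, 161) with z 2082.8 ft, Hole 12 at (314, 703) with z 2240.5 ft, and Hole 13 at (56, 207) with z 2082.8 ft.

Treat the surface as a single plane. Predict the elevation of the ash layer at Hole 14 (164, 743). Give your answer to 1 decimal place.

Let the plane be z = a·x + b·y + c.
Hole 12−Hole 11: 783a + 542b = 157.7;  Hole 13−Hole 11: 525a + 46b = 0.
Solving gives a = −0.02919, b = 0.33313.
Then c = 2082.8 − a·-469 − b·161 = 2015.48.
At (164, 743): z = −4.8 + 247.5 + 2015.48 = 2258.2 ft.

2258.2 ft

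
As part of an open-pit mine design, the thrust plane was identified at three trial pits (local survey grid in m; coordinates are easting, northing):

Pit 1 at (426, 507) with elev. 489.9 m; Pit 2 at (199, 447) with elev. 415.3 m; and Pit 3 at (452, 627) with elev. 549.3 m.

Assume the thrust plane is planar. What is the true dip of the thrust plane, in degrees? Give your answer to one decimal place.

26.4°

Let the plane be z = a·easting + b·northing + c.
Pit 2−Pit 1: −227a − 60b = −74.6;  Pit 3−Pit 1: 26a + 120b = 59.4.
Solving gives a = 0.20981, b = 0.44954.
Gradient magnitude |∇z| = √(a² + b²) = √(0.04402 + 0.20209) = 0.49609.
True dip = arctan(0.49609) = 26.4°, dipping toward SSW (azimuth ≈ 205°).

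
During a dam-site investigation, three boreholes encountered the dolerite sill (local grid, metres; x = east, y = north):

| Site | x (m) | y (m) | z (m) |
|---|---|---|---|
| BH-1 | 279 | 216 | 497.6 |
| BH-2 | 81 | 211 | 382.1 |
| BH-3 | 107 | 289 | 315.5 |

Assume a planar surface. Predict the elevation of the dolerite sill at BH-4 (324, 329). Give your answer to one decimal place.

405.6 m

Two edge vectors: BH-1→BH-2 = (-198, -5, -115.5), BH-1→BH-3 = (-172, 73, -182.1).
Normal n = (BH-1→BH-2) × (BH-1→BH-3) = (9342, -16189.8, -15314).
So ∂z/∂x = −n_x/n_z = 0.61003 and ∂z/∂y = −n_y/n_z = −1.05719.
Intercept c from BH-1: 497.6 − 170.20 + 228.35 = 555.75.
At (324, 329): z = 197.6 − 347.8 + 555.75 = 405.6 m.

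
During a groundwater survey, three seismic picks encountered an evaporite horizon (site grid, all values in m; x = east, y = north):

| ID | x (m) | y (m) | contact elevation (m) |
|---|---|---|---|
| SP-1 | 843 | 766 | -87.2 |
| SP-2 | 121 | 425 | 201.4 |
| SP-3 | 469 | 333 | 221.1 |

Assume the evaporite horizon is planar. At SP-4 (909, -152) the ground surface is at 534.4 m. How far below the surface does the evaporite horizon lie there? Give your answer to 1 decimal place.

60.0 m

Two edge vectors: SP-1→SP-2 = (-722, -341, 288.6), SP-1→SP-3 = (-374, -433, 308.3).
Normal n = (SP-1→SP-2) × (SP-1→SP-3) = (19833.5, 114656.2, 185092).
So ∂z/∂x = −n_x/n_z = −0.10715 and ∂z/∂y = −n_y/n_z = −0.61946.
Intercept c from SP-1: -87.2 + 90.33 + 474.50 = 477.63.
At (909, -152): z_contact = −97.40 + 94.16 + 477.63 = 474.39 m.
Depth below ground = 534.4 − 474.39 = 60.0 m.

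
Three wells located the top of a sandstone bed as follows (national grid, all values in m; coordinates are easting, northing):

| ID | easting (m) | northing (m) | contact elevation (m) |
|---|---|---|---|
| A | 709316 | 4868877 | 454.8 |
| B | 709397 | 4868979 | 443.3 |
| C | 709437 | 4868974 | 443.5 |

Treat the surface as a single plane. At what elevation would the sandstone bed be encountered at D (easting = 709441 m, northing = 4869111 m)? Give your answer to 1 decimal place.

428.9 m

Two edge vectors: A→B = (81, 102, -11.5), A→C = (121, 97, -11.3).
Normal n = (A→B) × (A→C) = (-37.1, -476.2, -4485).
So ∂z/∂easting = −n_x/n_z = −0.008272018 and ∂z/∂northing = −n_y/n_z = −0.106176143.
Intercept c from A: 454.8 + 5867.47 + 516958.58 = 523280.85.
At (709441, 4869111): z = −5868.5 − 516983.4 + 523280.85 = 428.9 m.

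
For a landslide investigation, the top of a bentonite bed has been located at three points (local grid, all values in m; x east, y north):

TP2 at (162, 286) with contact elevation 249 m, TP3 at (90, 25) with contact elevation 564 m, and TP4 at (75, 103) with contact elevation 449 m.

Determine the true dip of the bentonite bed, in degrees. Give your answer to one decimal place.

55.9°

Two edge vectors: TP2→TP3 = (-72, -261, 315), TP2→TP4 = (-87, -183, 200).
Normal n = (TP2→TP3) × (TP2→TP4) = (5445, -13005, -9531).
So ∂z/∂x = −n_x/n_z = 0.57129 and ∂z/∂y = −n_y/n_z = −1.36449.
Gradient magnitude |∇z| = √(a² + b²) = √(0.32638 + 1.86185) = 1.47926.
True dip = arctan(1.47926) = 55.9°, dipping toward NNW (azimuth ≈ 337°).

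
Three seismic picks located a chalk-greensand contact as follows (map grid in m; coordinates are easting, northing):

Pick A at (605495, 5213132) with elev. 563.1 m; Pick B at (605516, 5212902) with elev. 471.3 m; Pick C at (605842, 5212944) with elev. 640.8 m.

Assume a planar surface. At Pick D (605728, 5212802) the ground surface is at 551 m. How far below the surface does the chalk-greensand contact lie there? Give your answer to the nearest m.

Let the plane be z = a·easting + b·northing + c.
Pick B−Pick A: 21a − 230b = −91.8;  Pick C−Pick A: 347a − 188b = 77.7.
Solving gives a = 0.46306978, b = 0.44141072.
Then c = 563.1 − a·605495 − b·5213132 = −2580955.69.
At (605728, 5212802): z_contact = 280494.3 + 2300986.7 − 2580955.69 = 525.3 m.
Depth below ground = 551 − 525.3 = 26 m.

26 m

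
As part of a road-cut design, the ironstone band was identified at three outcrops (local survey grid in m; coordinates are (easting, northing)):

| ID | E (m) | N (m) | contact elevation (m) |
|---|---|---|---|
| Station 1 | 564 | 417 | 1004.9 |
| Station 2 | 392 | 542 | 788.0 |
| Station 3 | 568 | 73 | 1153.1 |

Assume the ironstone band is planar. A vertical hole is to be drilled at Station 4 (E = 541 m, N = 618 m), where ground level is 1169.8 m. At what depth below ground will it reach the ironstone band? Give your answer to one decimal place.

271.2 m

Let the plane be z = a·E + b·N + c.
Station 2−Station 1: −172a + 125b = −216.9;  Station 3−Station 1: 4a − 344b = 148.2.
Solving gives a = 0.95603, b = −0.41970.
Then c = 1004.9 − a·564 − b·417 = 640.71.
At (541, 618): z_contact = 517.21 − 259.37 + 640.71 = 898.55 m.
Depth below ground = 1169.8 − 898.55 = 271.2 m.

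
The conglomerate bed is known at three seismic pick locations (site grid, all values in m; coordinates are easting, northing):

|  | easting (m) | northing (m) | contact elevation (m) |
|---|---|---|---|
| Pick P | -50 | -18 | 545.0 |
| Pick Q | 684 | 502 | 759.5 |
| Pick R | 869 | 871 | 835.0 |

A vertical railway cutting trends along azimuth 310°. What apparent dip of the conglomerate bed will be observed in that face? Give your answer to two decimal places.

Let the plane be z = a·easting + b·northing + c.
Pick Q−Pick P: 734a + 520b = 214.5;  Pick R−Pick P: 919a + 889b = 290.
Solving gives a = 0.22841, b = 0.09009.
Unit vector along 310° is (sin 310°, cos 310°) = (-0.7660, 0.6428).
Slope in that direction = a·(-0.7660) + b·(0.6428) = −0.11706.
Apparent dip = arctan|0.11706| = 6.68° (true dip is 13.8°, so apparent ≤ true as expected).

6.68°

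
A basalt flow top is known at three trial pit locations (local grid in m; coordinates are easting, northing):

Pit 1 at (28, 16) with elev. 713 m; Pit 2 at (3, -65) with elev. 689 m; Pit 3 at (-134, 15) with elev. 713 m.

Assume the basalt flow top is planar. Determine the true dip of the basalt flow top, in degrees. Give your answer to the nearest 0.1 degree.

16.5°

Let the plane be z = a·easting + b·northing + c.
Pit 2−Pit 1: −25a − 81b = −24;  Pit 3−Pit 1: −162a − 1b = 0.
Solving gives a = −0.00183, b = 0.29686.
Gradient magnitude |∇z| = √(a² + b²) = √(0.00000 + 0.08813) = 0.29687.
True dip = arctan(0.29687) = 16.5°, dipping toward S (azimuth ≈ 180°).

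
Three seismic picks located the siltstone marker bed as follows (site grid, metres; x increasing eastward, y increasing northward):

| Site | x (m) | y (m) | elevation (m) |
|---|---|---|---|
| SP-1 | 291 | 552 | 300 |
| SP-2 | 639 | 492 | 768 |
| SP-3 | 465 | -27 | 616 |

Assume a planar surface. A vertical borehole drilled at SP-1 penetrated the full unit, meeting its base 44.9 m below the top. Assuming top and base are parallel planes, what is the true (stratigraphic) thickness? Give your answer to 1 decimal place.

27.0 m

Two edge vectors: SP-1→SP-2 = (348, -60, 468), SP-1→SP-3 = (174, -579, 316).
Normal n = (SP-1→SP-2) × (SP-1→SP-3) = (252012, -28536, -191052).
So ∂z/∂x = −n_x/n_z = 1.31908 and ∂z/∂y = −n_y/n_z = −0.14936.
|∇z| = √(a²+b²) = 1.32750, so dip δ = arctan(1.32750) = 53.01°.
True thickness = vertical thickness × cos δ = 44.9 × cos 53.01° = 27.0 m.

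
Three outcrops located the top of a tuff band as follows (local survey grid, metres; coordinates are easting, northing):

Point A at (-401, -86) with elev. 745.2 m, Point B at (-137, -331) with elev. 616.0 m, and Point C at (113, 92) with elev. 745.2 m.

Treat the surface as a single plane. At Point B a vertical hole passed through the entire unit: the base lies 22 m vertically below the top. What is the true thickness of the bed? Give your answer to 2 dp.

20.38 m

Let the plane be z = a·easting + b·northing + c.
Point B−Point A: 264a − 245b = −129.2;  Point C−Point A: 514a + 178b = 0.
Solving gives a = −0.13299, b = 0.38404.
|∇z| = √(a²+b²) = 0.40642, so dip δ = arctan(0.40642) = 22.12°.
True thickness = vertical thickness × cos δ = 22 × cos 22.12° = 20.38 m.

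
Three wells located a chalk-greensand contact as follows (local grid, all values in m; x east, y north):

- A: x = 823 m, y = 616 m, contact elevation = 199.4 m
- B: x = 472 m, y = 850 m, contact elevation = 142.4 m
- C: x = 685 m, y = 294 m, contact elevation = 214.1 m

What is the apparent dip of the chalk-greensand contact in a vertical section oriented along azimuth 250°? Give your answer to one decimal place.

Two edge vectors: A→B = (-351, 234, -57), A→C = (-138, -322, 14.7).
Normal n = (A→B) × (A→C) = (-14914.2, 13025.7, 145314).
So ∂z/∂x = −n_x/n_z = 0.10263 and ∂z/∂y = −n_y/n_z = −0.08964.
Unit vector along 250° is (sin 250°, cos 250°) = (-0.9397, -0.3420).
Slope in that direction = a·(-0.9397) + b·(-0.3420) = −0.06579.
Apparent dip = arctan|0.06579| = 3.8° (true dip is 7.8°, so apparent ≤ true as expected).

3.8°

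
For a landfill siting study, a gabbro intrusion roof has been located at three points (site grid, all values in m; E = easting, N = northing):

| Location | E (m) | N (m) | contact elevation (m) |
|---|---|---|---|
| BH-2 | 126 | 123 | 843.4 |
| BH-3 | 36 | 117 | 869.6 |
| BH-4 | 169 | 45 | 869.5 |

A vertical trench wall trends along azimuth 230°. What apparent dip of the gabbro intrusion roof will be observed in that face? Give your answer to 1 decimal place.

Let the plane be z = a·E + b·N + c.
BH-3−BH-2: −90a − 6b = 26.2;  BH-4−BH-2: 43a − 78b = 26.1.
Solving gives a = −0.25927, b = −0.47755.
Unit vector along 230° is (sin 230°, cos 230°) = (-0.7660, -0.6428).
Slope in that direction = a·(-0.7660) + b·(-0.6428) = 0.50558.
Apparent dip = arctan|0.50558| = 26.8° (true dip is 28.5°, so apparent ≤ true as expected).

26.8°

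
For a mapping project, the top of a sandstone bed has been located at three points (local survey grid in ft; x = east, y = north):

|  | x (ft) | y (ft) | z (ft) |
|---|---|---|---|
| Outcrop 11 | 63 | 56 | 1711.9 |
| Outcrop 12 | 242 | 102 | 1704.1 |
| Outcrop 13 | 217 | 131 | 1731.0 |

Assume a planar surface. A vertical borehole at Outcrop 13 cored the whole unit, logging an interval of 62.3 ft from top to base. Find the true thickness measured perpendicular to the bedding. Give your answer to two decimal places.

Two edge vectors: Outcrop 11→Outcrop 12 = (179, 46, -7.8), Outcrop 11→Outcrop 13 = (154, 75, 19.1).
Normal n = (Outcrop 11→Outcrop 12) × (Outcrop 11→Outcrop 13) = (1463.6, -4620.1, 6341).
So ∂z/∂x = −n_x/n_z = −0.23082 and ∂z/∂y = −n_y/n_z = 0.72861.
|∇z| = √(a²+b²) = 0.76429, so dip δ = arctan(0.76429) = 37.39°.
True thickness = vertical thickness × cos δ = 62.3 × cos 37.39° = 49.50 ft.

49.50 ft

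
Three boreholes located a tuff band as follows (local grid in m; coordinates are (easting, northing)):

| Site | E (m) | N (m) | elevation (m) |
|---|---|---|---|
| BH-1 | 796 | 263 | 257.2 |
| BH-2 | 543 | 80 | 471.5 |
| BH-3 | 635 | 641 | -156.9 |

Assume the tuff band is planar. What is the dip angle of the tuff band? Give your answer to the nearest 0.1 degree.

Let the plane be z = a·E + b·N + c.
BH-2−BH-1: −253a − 183b = 214.3;  BH-3−BH-1: −161a + 378b = −414.1.
Solving gives a = −0.04177, b = −1.11329.
Gradient magnitude |∇z| = √(a² + b²) = √(0.00174 + 1.23942) = 1.11408.
True dip = arctan(1.11408) = 48.1°, dipping toward N (azimuth ≈ 002°).

48.1°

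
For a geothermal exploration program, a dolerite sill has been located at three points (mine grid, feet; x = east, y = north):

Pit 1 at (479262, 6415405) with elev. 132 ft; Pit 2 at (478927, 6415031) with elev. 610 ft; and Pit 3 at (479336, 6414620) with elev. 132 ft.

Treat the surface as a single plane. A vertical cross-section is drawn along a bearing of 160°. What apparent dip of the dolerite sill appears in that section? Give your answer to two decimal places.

Let the plane be z = a·x + b·y + c.
Pit 2−Pit 1: −335a − 374b = 478;  Pit 3−Pit 1: 74a − 785b = 0.
Solving gives a = −1.29100, b = −0.12170.
Unit vector along 160° is (sin 160°, cos 160°) = (0.3420, -0.9397).
Slope in that direction = a·(0.3420) + b·(-0.9397) = −0.32719.
Apparent dip = arctan|0.32719| = 18.12° (true dip is 52.4°, so apparent ≤ true as expected).

18.12°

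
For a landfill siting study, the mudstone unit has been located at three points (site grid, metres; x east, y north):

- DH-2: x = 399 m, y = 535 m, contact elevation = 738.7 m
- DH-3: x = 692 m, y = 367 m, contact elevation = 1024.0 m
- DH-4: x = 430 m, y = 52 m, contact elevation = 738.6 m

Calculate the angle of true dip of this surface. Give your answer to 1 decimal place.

45.4°

Let the plane be z = a·x + b·y + c.
DH-3−DH-2: 293a − 168b = 285.3;  DH-4−DH-2: 31a − 483b = −0.1.
Solving gives a = 1.01105, b = 0.06510.
Gradient magnitude |∇z| = √(a² + b²) = √(1.02221 + 0.00424) = 1.01314.
True dip = arctan(1.01314) = 45.4°, dipping toward W (azimuth ≈ 266°).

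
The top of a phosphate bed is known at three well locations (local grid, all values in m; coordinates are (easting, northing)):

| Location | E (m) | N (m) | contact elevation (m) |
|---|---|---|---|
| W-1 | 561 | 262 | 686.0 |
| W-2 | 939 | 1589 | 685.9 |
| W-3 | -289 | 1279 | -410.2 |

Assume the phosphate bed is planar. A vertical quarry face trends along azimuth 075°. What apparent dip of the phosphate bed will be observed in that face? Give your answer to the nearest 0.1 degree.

Two edge vectors: W-1→W-2 = (378, 1327, -0.1), W-1→W-3 = (-850, 1017, -1096.2).
Normal n = (W-1→W-2) × (W-1→W-3) = (-1454555.7, 414448.6, 1512376).
So ∂z/∂E = −n_x/n_z = 0.96177 and ∂z/∂N = −n_y/n_z = −0.27404.
Unit vector along 075° is (sin 75°, cos 75°) = (0.9659, 0.2588).
Slope in that direction = a·(0.9659) + b·(0.2588) = 0.85807.
Apparent dip = arctan|0.85807| = 40.6° (true dip is 45.0°, so apparent ≤ true as expected).

40.6°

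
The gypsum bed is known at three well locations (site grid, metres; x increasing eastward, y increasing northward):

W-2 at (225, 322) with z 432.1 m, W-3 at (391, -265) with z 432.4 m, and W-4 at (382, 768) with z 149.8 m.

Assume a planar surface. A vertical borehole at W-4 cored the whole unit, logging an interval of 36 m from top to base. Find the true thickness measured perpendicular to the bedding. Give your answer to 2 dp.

25.01 m

Two edge vectors: W-2→W-3 = (166, -587, 0.3), W-2→W-4 = (157, 446, -282.3).
Normal n = (W-2→W-3) × (W-2→W-4) = (165576.3, 46908.9, 166195).
So ∂z/∂x = −n_x/n_z = −0.99628 and ∂z/∂y = −n_y/n_z = −0.28225.
|∇z| = √(a²+b²) = 1.03549, so dip δ = arctan(1.03549) = 46.00°.
True thickness = vertical thickness × cos δ = 36 × cos 46.00° = 25.01 m.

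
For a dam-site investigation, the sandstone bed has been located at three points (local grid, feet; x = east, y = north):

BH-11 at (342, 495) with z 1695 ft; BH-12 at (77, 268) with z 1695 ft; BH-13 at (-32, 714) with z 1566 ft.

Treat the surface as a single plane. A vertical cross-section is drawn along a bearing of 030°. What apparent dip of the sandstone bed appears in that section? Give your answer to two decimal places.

Two edge vectors: BH-11→BH-12 = (-265, -227, 0), BH-11→BH-13 = (-374, 219, -129).
Normal n = (BH-11→BH-12) × (BH-11→BH-13) = (29283, -34185, -142933).
So ∂z/∂x = −n_x/n_z = 0.20487 and ∂z/∂y = −n_y/n_z = −0.23917.
Unit vector along 030° is (sin 30°, cos 30°) = (0.5000, 0.8660).
Slope in that direction = a·(0.5000) + b·(0.8660) = −0.10469.
Apparent dip = arctan|0.10469| = 5.98° (true dip is 17.5°, so apparent ≤ true as expected).

5.98°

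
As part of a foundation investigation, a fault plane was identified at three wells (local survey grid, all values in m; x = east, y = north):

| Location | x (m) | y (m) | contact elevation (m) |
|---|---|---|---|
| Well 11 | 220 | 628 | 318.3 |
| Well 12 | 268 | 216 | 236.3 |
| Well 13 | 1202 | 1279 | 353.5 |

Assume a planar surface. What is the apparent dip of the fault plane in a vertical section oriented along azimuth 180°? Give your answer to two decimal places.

10.68°

Two edge vectors: Well 11→Well 12 = (48, -412, -82), Well 11→Well 13 = (982, 651, 35.2).
Normal n = (Well 11→Well 12) × (Well 11→Well 13) = (38879.6, -82213.6, 435832).
So ∂z/∂x = −n_x/n_z = −0.08921 and ∂z/∂y = −n_y/n_z = 0.18864.
Unit vector along 180° is (sin 180°, cos 180°) = (0.0000, -1.0000).
Slope in that direction = a·(0.0000) + b·(-1.0000) = −0.18864.
Apparent dip = arctan|0.18864| = 10.68° (true dip is 11.8°, so apparent ≤ true as expected).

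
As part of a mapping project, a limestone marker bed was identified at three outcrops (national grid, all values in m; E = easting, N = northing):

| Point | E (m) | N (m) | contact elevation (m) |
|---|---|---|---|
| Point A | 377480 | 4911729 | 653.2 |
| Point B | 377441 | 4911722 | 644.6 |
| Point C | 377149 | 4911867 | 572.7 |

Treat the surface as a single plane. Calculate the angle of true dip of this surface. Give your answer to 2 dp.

Two edge vectors: Point A→Point B = (-39, -7, -8.6), Point A→Point C = (-331, 138, -80.5).
Normal n = (Point A→Point B) × (Point A→Point C) = (1750.3, -292.9, -7699).
So ∂z/∂E = −n_x/n_z = 0.22734 and ∂z/∂N = −n_y/n_z = −0.03804.
Gradient magnitude |∇z| = √(a² + b²) = √(0.05168 + 0.00145) = 0.23050.
True dip = arctan(0.23050) = 12.98°, dipping toward W (azimuth ≈ 280°).

12.98°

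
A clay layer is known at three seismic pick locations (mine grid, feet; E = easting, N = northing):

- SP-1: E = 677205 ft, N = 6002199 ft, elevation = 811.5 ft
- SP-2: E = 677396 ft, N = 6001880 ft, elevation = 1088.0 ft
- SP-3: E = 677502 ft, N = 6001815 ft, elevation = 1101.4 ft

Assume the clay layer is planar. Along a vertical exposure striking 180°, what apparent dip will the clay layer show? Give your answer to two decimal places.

Let the plane be z = a·E + b·N + c.
SP-2−SP-1: 191a − 319b = 276.5;  SP-3−SP-1: 297a − 384b = 289.9.
Solving gives a = −0.64012, b = −1.25004.
Unit vector along 180° is (sin 180°, cos 180°) = (0.0000, -1.0000).
Slope in that direction = a·(0.0000) + b·(-1.0000) = 1.25004.
Apparent dip = arctan|1.25004| = 51.34° (true dip is 54.5°, so apparent ≤ true as expected).

51.34°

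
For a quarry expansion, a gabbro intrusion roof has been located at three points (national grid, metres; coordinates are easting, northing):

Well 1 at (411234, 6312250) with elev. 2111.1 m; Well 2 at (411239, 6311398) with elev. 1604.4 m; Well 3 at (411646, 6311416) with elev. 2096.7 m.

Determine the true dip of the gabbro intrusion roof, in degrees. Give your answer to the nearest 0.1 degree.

Two edge vectors: Well 1→Well 2 = (5, -852, -506.7), Well 1→Well 3 = (412, -834, -14.4).
Normal n = (Well 1→Well 2) × (Well 1→Well 3) = (-410319, -208688.4, 346854).
So ∂z/∂easting = −n_x/n_z = 1.18297 and ∂z/∂northing = −n_y/n_z = 0.60166.
Gradient magnitude |∇z| = √(a² + b²) = √(1.39943 + 0.36200) = 1.32719.
True dip = arctan(1.32719) = 53.0°, dipping toward WSW (azimuth ≈ 243°).

53.0°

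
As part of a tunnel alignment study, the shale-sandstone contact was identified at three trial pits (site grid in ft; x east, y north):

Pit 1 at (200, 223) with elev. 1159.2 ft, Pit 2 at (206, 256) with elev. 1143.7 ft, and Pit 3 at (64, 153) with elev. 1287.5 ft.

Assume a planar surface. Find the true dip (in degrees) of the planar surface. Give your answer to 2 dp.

Two edge vectors: Pit 1→Pit 2 = (6, 33, -15.5), Pit 1→Pit 3 = (-136, -70, 128.3).
Normal n = (Pit 1→Pit 2) × (Pit 1→Pit 3) = (3148.9, 1338.2, 4068).
So ∂z/∂x = −n_x/n_z = −0.77407 and ∂z/∂y = −n_y/n_z = −0.32896.
Gradient magnitude |∇z| = √(a² + b²) = √(0.59918 + 0.10821) = 0.84107.
True dip = arctan(0.84107) = 40.07°, dipping toward ENE (azimuth ≈ 067°).

40.07°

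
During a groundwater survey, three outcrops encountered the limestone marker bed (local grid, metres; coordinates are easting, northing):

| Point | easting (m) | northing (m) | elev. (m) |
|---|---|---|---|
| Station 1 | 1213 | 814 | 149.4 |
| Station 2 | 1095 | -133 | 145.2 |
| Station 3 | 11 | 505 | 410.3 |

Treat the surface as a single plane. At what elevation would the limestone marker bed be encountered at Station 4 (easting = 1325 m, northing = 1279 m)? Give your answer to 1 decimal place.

139.3 m

Two edge vectors: Station 1→Station 2 = (-118, -947, -4.2), Station 1→Station 3 = (-1202, -309, 260.9).
Normal n = (Station 1→Station 2) × (Station 1→Station 3) = (-248370.1, 35834.6, -1101832).
So ∂z/∂easting = −n_x/n_z = −0.225416 and ∂z/∂northing = −n_y/n_z = 0.032523.
Intercept c from Station 1: 149.4 + 273.43 − 26.47 = 396.36.
At (1325, 1279): z = −298.7 + 41.6 + 396.36 = 139.3 m.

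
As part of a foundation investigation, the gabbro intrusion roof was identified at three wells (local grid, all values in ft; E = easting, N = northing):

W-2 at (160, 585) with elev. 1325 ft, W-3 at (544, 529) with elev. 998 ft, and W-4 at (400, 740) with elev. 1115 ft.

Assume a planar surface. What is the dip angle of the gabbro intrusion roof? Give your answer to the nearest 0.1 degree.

40.6°

Two edge vectors: W-2→W-3 = (384, -56, -327), W-2→W-4 = (240, 155, -210).
Normal n = (W-2→W-3) × (W-2→W-4) = (62445, 2160, 72960).
So ∂z/∂E = −n_x/n_z = −0.85588 and ∂z/∂N = −n_y/n_z = −0.02961.
Gradient magnitude |∇z| = √(a² + b²) = √(0.73253 + 0.00088) = 0.85639.
True dip = arctan(0.85639) = 40.6°, dipping toward E (azimuth ≈ 088°).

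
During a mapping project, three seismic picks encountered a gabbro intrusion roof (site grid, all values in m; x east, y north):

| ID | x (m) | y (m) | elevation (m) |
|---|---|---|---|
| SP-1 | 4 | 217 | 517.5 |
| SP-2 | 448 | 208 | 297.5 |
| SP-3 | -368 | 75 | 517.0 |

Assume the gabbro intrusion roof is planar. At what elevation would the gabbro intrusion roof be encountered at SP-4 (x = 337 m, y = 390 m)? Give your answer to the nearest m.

575 m

Let the plane be z = a·x + b·y + c.
SP-2−SP-1: 444a − 9b = −220;  SP-3−SP-1: −372a − 142b = −0.5.
Solving gives a = −0.47044, b = 1.23595.
Then c = 517.5 − a·4 − b·217 = 251.18.
At (337, 390): z = −158.5 + 482.0 + 251.18 = 574.7 m.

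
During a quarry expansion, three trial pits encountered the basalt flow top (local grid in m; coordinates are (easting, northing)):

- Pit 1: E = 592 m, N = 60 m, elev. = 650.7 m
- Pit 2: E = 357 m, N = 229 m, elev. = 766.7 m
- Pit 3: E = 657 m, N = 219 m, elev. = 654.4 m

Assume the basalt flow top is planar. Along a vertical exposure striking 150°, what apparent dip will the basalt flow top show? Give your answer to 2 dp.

18.52°

Two edge vectors: Pit 1→Pit 2 = (-235, 169, 116), Pit 1→Pit 3 = (65, 159, 3.7).
Normal n = (Pit 1→Pit 2) × (Pit 1→Pit 3) = (-17818.7, 8409.5, -48350).
So ∂z/∂E = −n_x/n_z = −0.36854 and ∂z/∂N = −n_y/n_z = 0.17393.
Unit vector along 150° is (sin 150°, cos 150°) = (0.5000, -0.8660).
Slope in that direction = a·(0.5000) + b·(-0.8660) = −0.33490.
Apparent dip = arctan|0.33490| = 18.52° (true dip is 22.2°, so apparent ≤ true as expected).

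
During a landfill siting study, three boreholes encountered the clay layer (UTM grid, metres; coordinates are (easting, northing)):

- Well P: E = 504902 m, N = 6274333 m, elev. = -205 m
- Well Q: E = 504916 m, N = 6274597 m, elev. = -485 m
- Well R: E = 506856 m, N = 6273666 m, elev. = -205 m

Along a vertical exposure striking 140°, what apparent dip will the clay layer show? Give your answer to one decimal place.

29.7°

Two edge vectors: Well P→Well Q = (14, 264, -280), Well P→Well R = (1954, -667, 0).
Normal n = (Well P→Well Q) × (Well P→Well R) = (-186760, -547120, -525194).
So ∂z/∂E = −n_x/n_z = −0.35560 and ∂z/∂N = −n_y/n_z = −1.04175.
Unit vector along 140° is (sin 140°, cos 140°) = (0.6428, -0.7660).
Slope in that direction = a·(0.6428) + b·(-0.7660) = 0.56945.
Apparent dip = arctan|0.56945| = 29.7° (true dip is 47.7°, so apparent ≤ true as expected).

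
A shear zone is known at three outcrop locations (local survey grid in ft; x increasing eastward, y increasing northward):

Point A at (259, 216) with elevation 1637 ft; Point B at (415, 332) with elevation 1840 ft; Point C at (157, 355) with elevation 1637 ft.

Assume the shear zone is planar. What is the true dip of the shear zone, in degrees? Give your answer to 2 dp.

Two edge vectors: Point A→Point B = (156, 116, 203), Point A→Point C = (-102, 139, 0).
Normal n = (Point A→Point B) × (Point A→Point C) = (-28217, -20706, 33516).
So ∂z/∂x = −n_x/n_z = 0.84190 and ∂z/∂y = −n_y/n_z = 0.61779.
Gradient magnitude |∇z| = √(a² + b²) = √(0.70879 + 0.38167) = 1.04425.
True dip = arctan(1.04425) = 46.24°, dipping toward SW (azimuth ≈ 234°).

46.24°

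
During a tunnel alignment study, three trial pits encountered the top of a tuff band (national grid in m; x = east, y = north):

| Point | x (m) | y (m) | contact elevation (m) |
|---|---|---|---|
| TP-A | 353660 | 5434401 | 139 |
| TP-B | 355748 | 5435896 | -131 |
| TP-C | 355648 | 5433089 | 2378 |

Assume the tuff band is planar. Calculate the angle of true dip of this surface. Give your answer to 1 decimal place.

Let the plane be z = a·x + b·y + c.
TP-B−TP-A: 2088a + 1495b = −270;  TP-C−TP-A: 1988a − 1312b = 2239.
Solving gives a = 0.52404, b = −0.91251.
Gradient magnitude |∇z| = √(a² + b²) = √(0.27462 + 0.83267) = 1.05228.
True dip = arctan(1.05228) = 46.5°, dipping toward NNW (azimuth ≈ 330°).

46.5°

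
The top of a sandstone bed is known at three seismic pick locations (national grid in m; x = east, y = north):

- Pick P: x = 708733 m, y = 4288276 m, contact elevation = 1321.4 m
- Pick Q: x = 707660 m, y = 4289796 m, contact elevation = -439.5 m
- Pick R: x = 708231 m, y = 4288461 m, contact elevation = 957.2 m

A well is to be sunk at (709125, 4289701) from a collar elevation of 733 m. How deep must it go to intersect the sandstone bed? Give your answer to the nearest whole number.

Let the plane be z = a·x + b·y + c.
Pick Q−Pick P: −1073a + 1520b = −1760.9;  Pick R−Pick P: −502a + 185b = −364.2.
Solving gives a = 0.40354894, b = −0.87361315.
Then c = 1321.4 − a·708733 − b·4288276 = 3461607.26.
At (709125, 4289701): z_contact = 286166.6 − 3747539.2 + 3461607.26 = 234.7 m.
Depth below ground = 733 − 234.7 = 498 m.

498 m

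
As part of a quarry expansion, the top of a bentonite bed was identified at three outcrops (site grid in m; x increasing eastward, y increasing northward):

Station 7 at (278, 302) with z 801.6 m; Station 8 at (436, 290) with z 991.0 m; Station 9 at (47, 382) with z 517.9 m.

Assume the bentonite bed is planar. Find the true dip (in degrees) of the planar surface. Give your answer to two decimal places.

Let the plane be z = a·x + b·y + c.
Station 8−Station 7: 158a − 12b = 189.4;  Station 9−Station 7: −231a + 80b = −283.7.
Solving gives a = 1.19047, b = −0.10876.
Gradient magnitude |∇z| = √(a² + b²) = √(1.41723 + 0.01183) = 1.19543.
True dip = arctan(1.19543) = 50.09°, dipping toward W (azimuth ≈ 275°).

50.09°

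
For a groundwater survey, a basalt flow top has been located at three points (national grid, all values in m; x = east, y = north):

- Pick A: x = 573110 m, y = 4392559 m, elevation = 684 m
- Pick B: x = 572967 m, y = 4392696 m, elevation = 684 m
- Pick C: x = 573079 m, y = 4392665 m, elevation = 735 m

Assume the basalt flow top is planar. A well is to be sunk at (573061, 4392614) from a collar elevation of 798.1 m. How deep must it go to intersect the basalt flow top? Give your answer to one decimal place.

108.7 m

Let the plane be z = a·x + b·y + c.
Pick B−Pick A: −143a + 137b = 0;  Pick C−Pick A: −31a + 106b = 51.
Solving gives a = 0.640362936, b = 0.668408029.
Then c = 684 − a·573110 − b·4392559 = −3302336.10.
At (573061, 4392614): z_contact = 366967.02 + 2936058.46 − 3302336.10 = 689.38 m.
Depth below ground = 798.1 − 689.38 = 108.7 m.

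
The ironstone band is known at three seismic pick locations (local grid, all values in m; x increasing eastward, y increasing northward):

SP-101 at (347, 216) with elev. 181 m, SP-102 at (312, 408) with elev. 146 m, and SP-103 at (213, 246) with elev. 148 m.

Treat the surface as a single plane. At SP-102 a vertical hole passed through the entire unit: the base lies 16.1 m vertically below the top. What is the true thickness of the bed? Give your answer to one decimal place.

Two edge vectors: SP-101→SP-102 = (-35, 192, -35), SP-101→SP-103 = (-134, 30, -33).
Normal n = (SP-101→SP-102) × (SP-101→SP-103) = (-5286, 3535, 24678).
So ∂z/∂x = −n_x/n_z = 0.21420 and ∂z/∂y = −n_y/n_z = −0.14324.
|∇z| = √(a²+b²) = 0.25768, so dip δ = arctan(0.25768) = 14.45°.
True thickness = vertical thickness × cos δ = 16.1 × cos 14.45° = 15.6 m.

15.6 m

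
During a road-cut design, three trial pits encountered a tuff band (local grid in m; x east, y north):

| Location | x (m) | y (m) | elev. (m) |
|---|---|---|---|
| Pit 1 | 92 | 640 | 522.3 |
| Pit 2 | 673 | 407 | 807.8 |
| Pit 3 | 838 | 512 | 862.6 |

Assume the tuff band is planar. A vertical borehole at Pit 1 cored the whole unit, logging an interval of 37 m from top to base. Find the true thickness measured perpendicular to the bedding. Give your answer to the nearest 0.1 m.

Let the plane be z = a·x + b·y + c.
Pit 2−Pit 1: 581a − 233b = 285.5;  Pit 3−Pit 1: 746a − 128b = 340.3.
Solving gives a = 0.42982, b = −0.15353.
|∇z| = √(a²+b²) = 0.45642, so dip δ = arctan(0.45642) = 24.53°.
True thickness = vertical thickness × cos δ = 37 × cos 24.53° = 33.7 m.

33.7 m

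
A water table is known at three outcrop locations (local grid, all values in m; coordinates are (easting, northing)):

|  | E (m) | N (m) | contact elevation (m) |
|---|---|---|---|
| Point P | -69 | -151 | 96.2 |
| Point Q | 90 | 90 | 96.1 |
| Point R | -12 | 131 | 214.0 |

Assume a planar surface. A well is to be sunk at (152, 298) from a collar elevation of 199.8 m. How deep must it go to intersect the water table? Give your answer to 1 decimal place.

Two edge vectors: Point P→Point Q = (159, 241, -0.1), Point P→Point R = (57, 282, 117.8).
Normal n = (Point P→Point Q) × (Point P→Point R) = (28418, -18735.9, 31101).
So ∂z/∂E = −n_x/n_z = −0.91373 and ∂z/∂N = −n_y/n_z = 0.60242.
Intercept c from Point P: 96.2 − 63.05 + 90.97 = 124.12.
At (152, 298): z_contact = −138.89 + 179.52 + 124.12 = 164.75 m.
Depth below ground = 199.8 − 164.75 = 35.0 m.

35.0 m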